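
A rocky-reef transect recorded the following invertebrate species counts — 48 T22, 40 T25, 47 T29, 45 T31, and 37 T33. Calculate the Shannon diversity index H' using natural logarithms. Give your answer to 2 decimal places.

1.60

Total N = 48+40+47+45+37 = 217, so the proportions are 0.2212, 0.1843, 0.2166, 0.2074, 0.1705 (working shown to 4 dp, full precision carried).
Each pᵢ ln pᵢ term: 0.2212×(-1.5087)=-0.3337, 0.1843×(-1.6910)=-0.3117, 0.2166×(-1.5297)=-0.3313, 0.2074×(-1.5732)=-0.3262, 0.1705×(-1.7690)=-0.3016.
Sum = -1.6046, so H' = 1.60.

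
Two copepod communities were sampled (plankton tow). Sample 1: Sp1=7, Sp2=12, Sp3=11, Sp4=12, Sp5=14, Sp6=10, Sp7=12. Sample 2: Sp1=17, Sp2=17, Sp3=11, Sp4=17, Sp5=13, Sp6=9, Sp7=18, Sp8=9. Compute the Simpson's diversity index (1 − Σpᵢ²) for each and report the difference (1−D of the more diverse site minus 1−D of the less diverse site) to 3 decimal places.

Sample 1: N=78, proportions 0.08974, 0.15385, 0.14103, 0.15385, 0.17949, 0.12821, 0.15385, giving 1−D = 0.85240 (working shown to 5 dp, full precision carried).
Sample 2: N=111, proportions 0.15315, 0.15315, 0.0991, 0.15315, 0.11712, 0.08108, 0.16216, 0.08108, giving 1−D = 0.86665.
Difference = |0.85240 − 0.86665| = 0.01425, i.e. 0.014 to 3 decimal places.

0.014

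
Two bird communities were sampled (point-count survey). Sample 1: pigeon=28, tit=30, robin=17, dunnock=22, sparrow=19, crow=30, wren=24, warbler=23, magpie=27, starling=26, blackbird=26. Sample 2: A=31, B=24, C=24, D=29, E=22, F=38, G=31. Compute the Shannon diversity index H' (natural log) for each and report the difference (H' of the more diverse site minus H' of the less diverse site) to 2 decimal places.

Sample 1: N=272, proportions 0.1029, 0.1103, 0.0625, 0.0809, 0.0699, 0.1103, 0.0882, 0.0846, 0.0993, 0.0956, 0.0956, giving H' = 2.3842 (working shown to 4 dp, full precision carried).
Sample 2: N=199, proportions 0.1558, 0.1206, 0.1206, 0.1457, 0.1106, 0.191, 0.1558, giving H' = 1.9298.
Difference = |2.3842 − 1.9298| = 0.4544, i.e. 0.45 to 2 decimal places.

0.45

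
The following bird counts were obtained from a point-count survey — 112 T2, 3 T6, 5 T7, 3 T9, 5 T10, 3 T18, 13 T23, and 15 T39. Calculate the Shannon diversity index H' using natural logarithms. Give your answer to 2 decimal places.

Total N = 112+3+5+3+5+3+13+15 = 159, so the proportions are 0.7044, 0.0189, 0.0314, 0.0189, 0.0314, 0.0189, 0.0818, 0.0943 (working shown to 4 dp, full precision carried).
Each pᵢ ln pᵢ term: 0.7044×(-0.3504)=-0.2468, 0.0189×(-3.9703)=-0.0749, 0.0314×(-3.4595)=-0.1088, 0.0189×(-3.9703)=-0.0749, 0.0314×(-3.4595)=-0.1088, 0.0189×(-3.9703)=-0.0749, 0.0818×(-2.5040)=-0.2047, 0.0943×(-2.3609)=-0.2227.
Sum = -1.1166, so H' = 1.12.

1.12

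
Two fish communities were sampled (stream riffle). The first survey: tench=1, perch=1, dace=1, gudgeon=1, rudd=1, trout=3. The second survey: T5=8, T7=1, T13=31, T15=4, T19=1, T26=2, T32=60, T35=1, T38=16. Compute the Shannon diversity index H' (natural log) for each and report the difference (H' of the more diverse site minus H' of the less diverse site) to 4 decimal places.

The first survey: N=8, proportions 0.125, 0.125, 0.125, 0.125, 0.125, 0.375, giving H' = 1.667462 (working shown to 6 dp, full precision carried).
The second survey: N=124, proportions 0.064516, 0.008065, 0.25, 0.032258, 0.008065, 0.016129, 0.483871, 0.008065, 0.129032, giving H' = 1.432840.
Difference = |1.667462 − 1.432840| = 0.234622, i.e. 0.2346 to 4 decimal places.

0.2346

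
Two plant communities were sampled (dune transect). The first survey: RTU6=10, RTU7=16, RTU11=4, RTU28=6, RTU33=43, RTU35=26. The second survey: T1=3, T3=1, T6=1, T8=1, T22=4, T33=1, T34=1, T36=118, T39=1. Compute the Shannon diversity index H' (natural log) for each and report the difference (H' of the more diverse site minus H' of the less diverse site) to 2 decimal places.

1.00

The first survey: N=105, proportions 0.09524, 0.15238, 0.0381, 0.05714, 0.40952, 0.24762, giving H' = 1.50991 (working shown to 5 dp, full precision carried).
The second survey: N=131, proportions 0.0229, 0.00763, 0.00763, 0.00763, 0.03053, 0.00763, 0.00763, 0.90076, 0.00763, giving H' = 0.51045.
Difference = |1.50991 − 0.51045| = 0.99946, i.e. 1.00 to 2 decimal places.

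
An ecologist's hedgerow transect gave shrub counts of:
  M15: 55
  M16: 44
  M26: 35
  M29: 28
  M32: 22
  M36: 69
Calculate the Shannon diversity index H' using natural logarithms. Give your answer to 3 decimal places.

Total N = 55+44+35+28+22+69 = 253, so the proportions are 0.21739, 0.17391, 0.13834, 0.11067, 0.08696, 0.27273 (working shown to 5 dp, full precision carried).
Each pᵢ ln pᵢ term: 0.21739×(-1.52606)=-0.33175, 0.17391×(-1.74920)=-0.30421, 0.13834×(-1.97804)=-0.27364, 0.11067×(-2.20118)=-0.24361, 0.08696×(-2.44235)=-0.21238, 0.27273×(-1.29928)=-0.35435.
Sum = -1.71994, so H' = 1.720.

1.720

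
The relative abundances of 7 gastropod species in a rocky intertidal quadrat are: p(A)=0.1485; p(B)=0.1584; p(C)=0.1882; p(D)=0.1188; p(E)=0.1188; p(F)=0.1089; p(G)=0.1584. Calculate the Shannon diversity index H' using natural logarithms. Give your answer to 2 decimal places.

1.93

Each pᵢ ln pᵢ term (working shown to 4 dp, full precision carried): 0.1485×(-1.9072)=-0.2832, 0.1584×(-1.8426)=-0.2919, 0.1882×(-1.6703)=-0.3143, 0.1188×(-2.1303)=-0.2531, 0.1188×(-2.1303)=-0.2531, 0.1089×(-2.2173)=-0.2415, 0.1584×(-1.8426)=-0.2919.
Sum = -1.9289, so H' = 1.93.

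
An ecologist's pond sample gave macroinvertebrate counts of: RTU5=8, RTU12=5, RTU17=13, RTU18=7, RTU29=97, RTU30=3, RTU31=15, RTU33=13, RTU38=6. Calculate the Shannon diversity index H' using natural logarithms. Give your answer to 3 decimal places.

Total N = 8+5+13+7+97+3+15+13+6 = 167, so the proportions are 0.0479, 0.02994, 0.07784, 0.04192, 0.58084, 0.01796, 0.08982, 0.07784, 0.03593 (working shown to 5 dp, full precision carried).
Each pᵢ ln pᵢ term: 0.0479×(-3.03855)=-0.14556, 0.02994×(-3.50856)=-0.10505, 0.07784×(-2.55304)=-0.19874, 0.04192×(-3.17208)=-0.13296, 0.58084×(-0.54328)=-0.31556, 0.01796×(-4.01938)=-0.07220, 0.08982×(-2.40994)=-0.21646, 0.07784×(-2.55304)=-0.19874, 0.03593×(-3.32623)=-0.11951.
Sum = -1.50478, so H' = 1.505.

1.505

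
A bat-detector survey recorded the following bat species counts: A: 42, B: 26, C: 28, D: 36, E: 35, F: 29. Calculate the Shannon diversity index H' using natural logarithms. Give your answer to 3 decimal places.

Total N = 42+26+28+36+35+29 = 196, so the proportions are 0.21429, 0.13265, 0.14286, 0.18367, 0.17857, 0.14796 (working shown to 5 dp, full precision carried).
Each pᵢ ln pᵢ term: 0.21429×(-1.54045)=-0.33010, 0.13265×(-2.02002)=-0.26796, 0.14286×(-1.94591)=-0.27799, 0.18367×(-1.69460)=-0.31125, 0.17857×(-1.72277)=-0.30764, 0.14796×(-1.91082)=-0.28272.
Sum = -1.77766, so H' = 1.778.

1.778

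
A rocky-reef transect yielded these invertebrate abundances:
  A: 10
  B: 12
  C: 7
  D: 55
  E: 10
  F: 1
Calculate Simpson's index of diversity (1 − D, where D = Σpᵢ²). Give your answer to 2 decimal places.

0.62

Total N = 10+12+7+55+10+1 = 95, so the proportions are 0.1053, 0.1263, 0.0737, 0.5789, 0.1053, 0.0105 (working shown to 4 dp, full precision carried).
D = 0.1053² + 0.1263² + 0.0737² + 0.5789² + 0.1053² + 0.0105² = 0.0111 + 0.0160 + 0.0054 + 0.3352 + 0.0111 + 0.0001 = 0.3788.
So 1 − D = 0.6212, i.e. 0.62 to 2 decimal places.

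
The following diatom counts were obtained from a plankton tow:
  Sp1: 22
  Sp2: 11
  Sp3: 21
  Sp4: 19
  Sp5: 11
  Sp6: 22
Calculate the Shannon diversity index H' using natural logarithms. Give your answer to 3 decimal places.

Total N = 22+11+21+19+11+22 = 106, so the proportions are 0.20755, 0.10377, 0.19811, 0.17925, 0.10377, 0.20755 (working shown to 5 dp, full precision carried).
Each pᵢ ln pᵢ term: 0.20755×(-1.57240)=-0.32635, 0.10377×(-2.26554)=-0.23510, 0.19811×(-1.61892)=-0.32073, 0.17925×(-1.71900)=-0.30812, 0.10377×(-2.26554)=-0.23510, 0.20755×(-1.57240)=-0.32635.
Sum = -1.75175, so H' = 1.752.

1.752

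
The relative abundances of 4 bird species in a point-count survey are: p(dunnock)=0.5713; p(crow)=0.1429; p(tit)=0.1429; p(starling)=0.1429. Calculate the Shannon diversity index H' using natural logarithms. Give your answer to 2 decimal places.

1.15

Each pᵢ ln pᵢ term (working shown to 4 dp, full precision carried): 0.5713×(-0.5598)=-0.3198, 0.1429×(-1.9456)=-0.2780, 0.1429×(-1.9456)=-0.2780, 0.1429×(-1.9456)=-0.2780.
Sum = -1.1539, so H' = 1.15.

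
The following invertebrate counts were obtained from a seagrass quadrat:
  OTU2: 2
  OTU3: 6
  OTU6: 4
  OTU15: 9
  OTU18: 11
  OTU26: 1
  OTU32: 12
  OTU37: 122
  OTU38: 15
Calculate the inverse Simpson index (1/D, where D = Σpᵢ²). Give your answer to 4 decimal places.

Total N = 2+6+4+9+11+1+12+122+15 = 182, so the proportions are 0.010989, 0.032967, 0.021978, 0.0494505, 0.0604396, 0.0054945, 0.0659341, 0.6703297, 0.0824176 (working shown to 7 dp, full precision carried).
D = 0.010989² + 0.032967² + 0.021978² + 0.0494505² + 0.0604396² + 0.0054945² + 0.0659341² + 0.6703297² + 0.0824176² = 0.0001208 + 0.0010868 + 0.0004830 + 0.0024454 + 0.0036529 + 0.0000302 + 0.0043473 + 0.4493419 + 0.0067927 = 0.4683009.
So 1/D = 2.135379, i.e. 2.1354 to 4 decimal places.

2.1354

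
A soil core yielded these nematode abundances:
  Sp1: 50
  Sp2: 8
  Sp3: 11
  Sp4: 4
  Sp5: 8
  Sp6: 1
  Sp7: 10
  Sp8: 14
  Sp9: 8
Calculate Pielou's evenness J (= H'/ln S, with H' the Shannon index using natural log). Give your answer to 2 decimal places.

Total N = 50+8+11+4+8+1+10+14+8 = 114, so the proportions are 0.4386, 0.0702, 0.0965, 0.0351, 0.0702, 0.0088, 0.0877, 0.1228, 0.0702 (working shown to 4 dp, full precision carried).
H' = −Σ pᵢ ln pᵢ = −((-0.3615) + (-0.1864) + (-0.2256) + (-0.1175) + (-0.1864) + (-0.0415) + (-0.2135) + (-0.2575) + (-0.1864)) = 1.7765.
With S = 9 species, ln S = 2.1972, so J = 1.7765/2.1972 = 0.8085, i.e. 0.81 to 2 decimal places.

0.81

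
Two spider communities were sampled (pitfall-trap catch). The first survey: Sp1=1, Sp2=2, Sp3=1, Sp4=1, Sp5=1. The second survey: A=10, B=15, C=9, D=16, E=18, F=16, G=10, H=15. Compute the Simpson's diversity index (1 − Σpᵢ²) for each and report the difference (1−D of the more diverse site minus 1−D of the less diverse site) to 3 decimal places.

0.090

The first survey: N=6, proportions 0.16667, 0.33333, 0.16667, 0.16667, 0.16667, giving 1−D = 0.77778 (working shown to 5 dp, full precision carried).
The second survey: N=109, proportions 0.09174, 0.13761, 0.08257, 0.14679, 0.16514, 0.14679, 0.09174, 0.13761, giving 1−D = 0.86811.
Difference = |0.77778 − 0.86811| = 0.09033, i.e. 0.090 to 3 decimal places.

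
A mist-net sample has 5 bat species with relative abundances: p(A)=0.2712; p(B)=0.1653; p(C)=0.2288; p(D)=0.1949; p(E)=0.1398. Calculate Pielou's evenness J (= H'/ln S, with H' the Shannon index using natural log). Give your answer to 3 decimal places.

H' = −Σ pᵢ ln pᵢ = −((-0.35389) + (-0.29754) + (-0.33746) + (-0.31871) + (-0.27506)) = 1.58266 (working shown to 5 dp, full precision carried).
With S = 5 species, ln S = 1.60944, so J = 1.58266/1.60944 = 0.98336, i.e. 0.983 to 3 decimal places.

0.983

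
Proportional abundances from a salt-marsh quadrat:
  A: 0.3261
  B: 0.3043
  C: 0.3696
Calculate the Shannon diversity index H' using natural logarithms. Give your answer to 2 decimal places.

Each pᵢ ln pᵢ term (working shown to 4 dp, full precision carried): 0.3261×(-1.1206)=-0.3654, 0.3043×(-1.1897)=-0.3620, 0.3696×(-0.9953)=-0.3679.
Sum = -1.0953, so H' = 1.10.

1.10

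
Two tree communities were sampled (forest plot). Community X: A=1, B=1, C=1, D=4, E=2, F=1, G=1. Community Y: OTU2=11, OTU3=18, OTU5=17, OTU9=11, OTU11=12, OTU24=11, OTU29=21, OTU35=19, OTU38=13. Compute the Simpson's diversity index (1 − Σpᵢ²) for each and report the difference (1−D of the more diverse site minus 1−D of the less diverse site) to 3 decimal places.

Community X: N=11, proportions 0.09091, 0.09091, 0.09091, 0.36364, 0.18182, 0.09091, 0.09091, giving 1−D = 0.79339 (working shown to 5 dp, full precision carried).
Community Y: N=133, proportions 0.08271, 0.13534, 0.12782, 0.08271, 0.09023, 0.08271, 0.15789, 0.14286, 0.09774, giving 1−D = 0.88179.
Difference = |0.79339 − 0.88179| = 0.08840, i.e. 0.088 to 3 decimal places.

0.088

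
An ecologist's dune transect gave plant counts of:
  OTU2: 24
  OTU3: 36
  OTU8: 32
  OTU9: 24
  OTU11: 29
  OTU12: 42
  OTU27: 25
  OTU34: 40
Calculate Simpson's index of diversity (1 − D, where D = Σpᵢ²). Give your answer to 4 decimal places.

0.8693

Total N = 24+36+32+24+29+42+25+40 = 252, so the proportions are 0.095238, 0.142857, 0.126984, 0.095238, 0.115079, 0.166667, 0.099206, 0.15873 (working shown to 6 dp, full precision carried).
D = 0.095238² + 0.142857² + 0.126984² + 0.095238² + 0.115079² + 0.166667² + 0.099206² + 0.15873² = 0.009070 + 0.020408 + 0.016125 + 0.009070 + 0.013243 + 0.027778 + 0.009842 + 0.025195 = 0.130732.
So 1 − D = 0.869268, i.e. 0.8693 to 4 decimal places.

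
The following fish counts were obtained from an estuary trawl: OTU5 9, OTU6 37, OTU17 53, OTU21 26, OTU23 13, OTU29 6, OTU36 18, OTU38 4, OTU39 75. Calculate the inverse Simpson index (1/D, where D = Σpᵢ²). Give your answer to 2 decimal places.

5.23

Total N = 9+37+53+26+13+6+18+4+75 = 241, so the proportions are 0.037344, 0.153527, 0.219917, 0.107884, 0.053942, 0.024896, 0.074689, 0.016598, 0.311203 (working shown to 6 dp, full precision carried).
D = 0.037344² + 0.153527² + 0.219917² + 0.107884² + 0.053942² + 0.024896² + 0.074689² + 0.016598² + 0.311203² = 0.001395 + 0.023571 + 0.048363 + 0.011639 + 0.002910 + 0.000620 + 0.005578 + 0.000275 + 0.096848 = 0.191198.
So 1/D = 5.2302, i.e. 5.23 to 2 decimal places.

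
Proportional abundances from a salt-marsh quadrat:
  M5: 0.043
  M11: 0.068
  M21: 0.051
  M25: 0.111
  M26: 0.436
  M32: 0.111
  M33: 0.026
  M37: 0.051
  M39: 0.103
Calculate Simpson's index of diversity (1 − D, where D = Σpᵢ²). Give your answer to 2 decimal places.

0.76

D = 0.043² + 0.068² + 0.051² + 0.111² + 0.436² + 0.111² + 0.026² + 0.051² + 0.103² = 0.0018 + 0.0046 + 0.0026 + 0.0123 + 0.1901 + 0.0123 + 0.0007 + 0.0026 + 0.0106 = 0.2377 (working shown to 4 dp, full precision carried).
So 1 − D = 0.7623, i.e. 0.76 to 2 decimal places.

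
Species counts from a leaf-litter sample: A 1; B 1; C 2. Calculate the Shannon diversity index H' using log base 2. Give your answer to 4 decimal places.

Total N = 1+1+2 = 4, so the proportions are 0.25, 0.25, 0.5 (working shown to 6 dp, full precision carried).
Each pᵢ log₂ pᵢ term: 0.25×(-2.000000)=-0.500000, 0.25×(-2.000000)=-0.500000, 0.5×(-1.000000)=-0.500000.
Sum = -1.500000, so H' = 1.5000.

1.5000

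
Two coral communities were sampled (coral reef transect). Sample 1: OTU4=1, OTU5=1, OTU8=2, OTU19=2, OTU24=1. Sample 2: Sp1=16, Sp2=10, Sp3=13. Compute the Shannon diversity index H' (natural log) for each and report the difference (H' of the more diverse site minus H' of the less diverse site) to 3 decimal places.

Sample 1: N=7, proportions 0.14286, 0.14286, 0.28571, 0.28571, 0.14286, giving H' = 1.54983 (working shown to 5 dp, full precision carried).
Sample 2: N=39, proportions 0.41026, 0.25641, 0.33333, giving H' = 1.08070.
Difference = |1.54983 − 1.08070| = 0.46913, i.e. 0.469 to 3 decimal places.

0.469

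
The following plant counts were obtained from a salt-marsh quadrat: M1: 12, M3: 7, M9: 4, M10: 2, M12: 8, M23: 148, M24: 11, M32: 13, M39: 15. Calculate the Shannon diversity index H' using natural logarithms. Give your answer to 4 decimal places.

1.2712

Total N = 12+7+4+2+8+148+11+13+15 = 220, so the proportions are 0.054545, 0.031818, 0.018182, 0.009091, 0.036364, 0.672727, 0.05, 0.059091, 0.068182 (working shown to 6 dp, full precision carried).
Each pᵢ ln pᵢ term: 0.054545×(-2.908721)=-0.158658, 0.031818×(-3.447717)=-0.109700, 0.018182×(-4.007333)=-0.072861, 0.009091×(-4.700480)=-0.042732, 0.036364×(-3.314186)=-0.120516, 0.672727×(-0.396415)=-0.266679, 0.05×(-2.995732)=-0.149787, 0.059091×(-2.828678)=-0.167149, 0.068182×(-2.685577)=-0.183108.
Sum = -1.271188, so H' = 1.2712.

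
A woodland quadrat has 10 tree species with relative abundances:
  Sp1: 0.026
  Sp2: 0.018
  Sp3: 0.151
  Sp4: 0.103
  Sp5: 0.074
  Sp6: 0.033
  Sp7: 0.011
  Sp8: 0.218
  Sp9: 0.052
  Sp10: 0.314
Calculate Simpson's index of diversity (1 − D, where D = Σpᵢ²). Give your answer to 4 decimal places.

0.8101

D = 0.026² + 0.018² + 0.151² + 0.103² + 0.074² + 0.033² + 0.011² + 0.218² + 0.052² + 0.314² = 0.000676 + 0.000324 + 0.022801 + 0.010609 + 0.005476 + 0.001089 + 0.000121 + 0.047524 + 0.002704 + 0.098596 = 0.189920 (working shown to 6 dp, full precision carried).
So 1 − D = 0.810080, i.e. 0.8101 to 4 decimal places.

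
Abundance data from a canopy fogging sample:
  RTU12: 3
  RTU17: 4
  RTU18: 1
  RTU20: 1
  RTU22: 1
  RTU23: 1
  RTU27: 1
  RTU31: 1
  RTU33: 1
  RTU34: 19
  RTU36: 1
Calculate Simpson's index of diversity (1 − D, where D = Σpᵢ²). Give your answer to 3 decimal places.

Total N = 3+4+1+1+1+1+1+1+1+19+1 = 34, so the proportions are 0.08824, 0.11765, 0.02941, 0.02941, 0.02941, 0.02941, 0.02941, 0.02941, 0.02941, 0.55882, 0.02941 (working shown to 5 dp, full precision carried).
D = 0.08824² + 0.11765² + 0.02941² + 0.02941² + 0.02941² + 0.02941² + 0.02941² + 0.02941² + 0.02941² + 0.55882² + 0.02941² = 0.00779 + 0.01384 + 0.00087 + 0.00087 + 0.00087 + 0.00087 + 0.00087 + 0.00087 + 0.00087 + 0.31228 + 0.00087 = 0.34083.
So 1 − D = 0.65917, i.e. 0.659 to 3 decimal places.

0.659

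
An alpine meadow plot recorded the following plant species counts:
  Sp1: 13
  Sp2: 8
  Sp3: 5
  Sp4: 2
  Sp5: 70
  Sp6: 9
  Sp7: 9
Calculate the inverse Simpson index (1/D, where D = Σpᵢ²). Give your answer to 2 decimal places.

2.53

Total N = 13+8+5+2+70+9+9 = 116, so the proportions are 0.11207, 0.06897, 0.0431, 0.01724, 0.60345, 0.07759, 0.07759 (working shown to 5 dp, full precision carried).
D = 0.11207² + 0.06897² + 0.0431² + 0.01724² + 0.60345² + 0.07759² + 0.07759² = 0.01256 + 0.00476 + 0.00186 + 0.00030 + 0.36415 + 0.00602 + 0.00602 = 0.39566.
So 1/D = 2.5274, i.e. 2.53 to 2 decimal places.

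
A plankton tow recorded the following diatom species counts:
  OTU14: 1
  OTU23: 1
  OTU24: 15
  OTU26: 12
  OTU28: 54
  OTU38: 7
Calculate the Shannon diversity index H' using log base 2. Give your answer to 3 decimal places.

1.691

Total N = 1+1+15+12+54+7 = 90, so the proportions are 0.01111, 0.01111, 0.16667, 0.13333, 0.6, 0.07778 (working shown to 5 dp, full precision carried).
Each pᵢ log₂ pᵢ term: 0.01111×(-6.49185)=-0.07213, 0.01111×(-6.49185)=-0.07213, 0.16667×(-2.58496)=-0.43083, 0.13333×(-2.90689)=-0.38759, 0.6×(-0.73697)=-0.44218, 0.07778×(-3.68450)=-0.28657.
Sum = -1.69143, so H' = 1.691.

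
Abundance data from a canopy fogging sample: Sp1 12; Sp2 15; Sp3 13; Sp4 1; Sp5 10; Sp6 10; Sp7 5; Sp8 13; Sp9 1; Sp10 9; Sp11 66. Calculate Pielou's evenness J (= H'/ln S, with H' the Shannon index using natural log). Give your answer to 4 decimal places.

0.7916

Total N = 12+15+13+1+10+10+5+13+1+9+66 = 155, so the proportions are 0.077419, 0.096774, 0.083871, 0.006452, 0.064516, 0.064516, 0.032258, 0.083871, 0.006452, 0.058065, 0.425806 (working shown to 6 dp, full precision carried).
H' = −Σ pᵢ ln pᵢ = −((-0.198079) + (-0.226004) + (-0.207872) + (-0.032538) + (-0.176828) + (-0.176828) + (-0.110774) + (-0.207872) + (-0.032538) + (-0.165263) + (-0.363541)) = 1.898138.
With S = 11 species, ln S = 2.397895, so J = 1.898138/2.397895 = 0.791585, i.e. 0.7916 to 4 decimal places.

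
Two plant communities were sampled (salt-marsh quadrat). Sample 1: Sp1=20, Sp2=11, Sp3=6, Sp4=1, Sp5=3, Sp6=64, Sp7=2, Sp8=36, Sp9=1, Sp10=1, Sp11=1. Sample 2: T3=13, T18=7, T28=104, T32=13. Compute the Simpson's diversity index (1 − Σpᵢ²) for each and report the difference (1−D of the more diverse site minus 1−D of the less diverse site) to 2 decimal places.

Sample 1: N=146, proportions 0.137, 0.0753, 0.0411, 0.0068, 0.0205, 0.4384, 0.0137, 0.2466, 0.0068, 0.0068, 0.0068, giving 1−D = 0.7201 (working shown to 4 dp, full precision carried).
Sample 2: N=137, proportions 0.0949, 0.0511, 0.7591, 0.0949, giving 1−D = 0.4031.
Difference = |0.7201 − 0.4031| = 0.3170, i.e. 0.32 to 2 decimal places.

0.32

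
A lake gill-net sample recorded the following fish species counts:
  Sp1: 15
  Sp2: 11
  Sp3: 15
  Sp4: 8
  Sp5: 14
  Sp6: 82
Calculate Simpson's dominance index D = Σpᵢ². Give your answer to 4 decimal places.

Total N = 15+11+15+8+14+82 = 145, so the proportions are 0.103448, 0.075862, 0.103448, 0.055172, 0.096552, 0.565517 (working shown to 6 dp, full precision carried).
D = 0.103448² + 0.075862² + 0.103448² + 0.055172² + 0.096552² + 0.565517² = 0.010702 + 0.005755 + 0.010702 + 0.003044 + 0.009322 + 0.319810 = 0.359334.
To 4 decimal places, D = 0.3593.

0.3593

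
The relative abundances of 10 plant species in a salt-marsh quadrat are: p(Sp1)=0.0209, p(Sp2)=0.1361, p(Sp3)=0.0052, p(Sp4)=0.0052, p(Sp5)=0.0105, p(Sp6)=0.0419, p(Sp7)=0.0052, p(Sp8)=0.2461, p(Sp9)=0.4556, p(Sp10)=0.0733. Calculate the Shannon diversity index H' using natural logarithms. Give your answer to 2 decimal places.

1.51

Each pᵢ ln pᵢ term (working shown to 4 dp, full precision carried): 0.0209×(-3.8680)=-0.0808, 0.1361×(-1.9944)=-0.2714, 0.0052×(-5.2591)=-0.0273, 0.0052×(-5.2591)=-0.0273, 0.0105×(-4.5564)=-0.0478, 0.0419×(-3.1725)=-0.1329, 0.0052×(-5.2591)=-0.0273, 0.2461×(-1.4020)=-0.3450, 0.4556×(-0.7861)=-0.3582, 0.0733×(-2.6132)=-0.1915.
Sum = -1.5098, so H' = 1.51.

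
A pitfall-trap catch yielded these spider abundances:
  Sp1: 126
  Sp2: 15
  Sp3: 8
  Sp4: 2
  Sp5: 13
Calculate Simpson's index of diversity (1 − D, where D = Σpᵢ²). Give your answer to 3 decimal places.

Total N = 126+15+8+2+13 = 164, so the proportions are 0.76829, 0.09146, 0.04878, 0.0122, 0.07927 (working shown to 5 dp, full precision carried).
D = 0.76829² + 0.09146² + 0.04878² + 0.0122² + 0.07927² = 0.59027 + 0.00837 + 0.00238 + 0.00015 + 0.00628 = 0.60745.
So 1 − D = 0.39255, i.e. 0.393 to 3 decimal places.

0.393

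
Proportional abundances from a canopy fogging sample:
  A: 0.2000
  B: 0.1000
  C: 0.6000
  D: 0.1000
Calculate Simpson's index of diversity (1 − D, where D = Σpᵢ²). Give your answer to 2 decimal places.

D = 0.2² + 0.1² + 0.6² + 0.1² = 0.0400 + 0.0100 + 0.3600 + 0.0100 = 0.4200 (working shown to 4 dp, full precision carried).
So 1 − D = 0.5800, i.e. 0.58 to 2 decimal places.

0.58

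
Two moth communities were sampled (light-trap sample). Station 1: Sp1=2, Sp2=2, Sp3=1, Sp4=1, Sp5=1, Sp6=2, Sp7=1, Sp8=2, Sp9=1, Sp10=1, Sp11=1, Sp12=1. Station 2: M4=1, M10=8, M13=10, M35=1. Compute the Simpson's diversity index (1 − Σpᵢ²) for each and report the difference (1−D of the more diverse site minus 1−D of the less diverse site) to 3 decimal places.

Station 1: N=16, proportions 0.125, 0.125, 0.0625, 0.0625, 0.0625, 0.125, 0.0625, 0.125, 0.0625, 0.0625, 0.0625, 0.0625, giving 1−D = 0.90625 (working shown to 5 dp, full precision carried).
Station 2: N=20, proportions 0.05, 0.4, 0.5, 0.05, giving 1−D = 0.58500.
Difference = |0.90625 − 0.58500| = 0.32125, i.e. 0.321 to 3 decimal places.

0.321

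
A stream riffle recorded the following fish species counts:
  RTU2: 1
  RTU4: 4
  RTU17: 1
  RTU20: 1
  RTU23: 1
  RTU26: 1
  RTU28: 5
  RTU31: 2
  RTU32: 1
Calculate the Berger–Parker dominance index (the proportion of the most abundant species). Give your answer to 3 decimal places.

0.294

Total N = 1+4+1+1+1+1+5+2+1 = 17, so the proportions are 0.05882, 0.23529, 0.05882, 0.05882, 0.05882, 0.05882, 0.29412, 0.11765, 0.05882 (working shown to 5 dp, full precision carried).
The largest proportion is 0.29412, i.e. d = 0.294 to 3 decimal places.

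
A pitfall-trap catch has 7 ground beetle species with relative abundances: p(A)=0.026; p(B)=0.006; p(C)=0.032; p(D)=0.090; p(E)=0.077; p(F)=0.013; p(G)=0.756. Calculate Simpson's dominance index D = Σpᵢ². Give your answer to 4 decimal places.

D = 0.026² + 0.006² + 0.032² + 0.09² + 0.077² + 0.013² + 0.756² = 0.000676 + 0.000036 + 0.001024 + 0.008100 + 0.005929 + 0.000169 + 0.571536 = 0.587470 (working shown to 6 dp, full precision carried).
To 4 decimal places, D = 0.5875.

0.5875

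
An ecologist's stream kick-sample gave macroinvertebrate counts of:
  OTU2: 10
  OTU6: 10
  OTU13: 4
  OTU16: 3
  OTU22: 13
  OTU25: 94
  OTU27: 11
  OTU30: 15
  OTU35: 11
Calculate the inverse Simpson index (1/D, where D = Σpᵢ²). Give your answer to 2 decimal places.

Total N = 10+10+4+3+13+94+11+15+11 = 171, so the proportions are 0.05848, 0.05848, 0.02339, 0.01754, 0.07602, 0.54971, 0.06433, 0.08772, 0.06433 (working shown to 5 dp, full precision carried).
D = 0.05848² + 0.05848² + 0.02339² + 0.01754² + 0.07602² + 0.54971² + 0.06433² + 0.08772² + 0.06433² = 0.00342 + 0.00342 + 0.00055 + 0.00031 + 0.00578 + 0.30218 + 0.00414 + 0.00769 + 0.00414 = 0.33162.
So 1/D = 3.0155, i.e. 3.02 to 2 decimal places.

3.02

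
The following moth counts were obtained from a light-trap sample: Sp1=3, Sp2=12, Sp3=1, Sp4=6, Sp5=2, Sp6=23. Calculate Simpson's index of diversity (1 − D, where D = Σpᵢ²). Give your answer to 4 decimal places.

0.6727

Total N = 3+12+1+6+2+23 = 47, so the proportions are 0.06383, 0.255319, 0.021277, 0.12766, 0.042553, 0.489362 (working shown to 6 dp, full precision carried).
D = 0.06383² + 0.255319² + 0.021277² + 0.12766² + 0.042553² + 0.489362² = 0.004074 + 0.065188 + 0.000453 + 0.016297 + 0.001811 + 0.239475 = 0.327297.
So 1 − D = 0.672703, i.e. 0.6727 to 4 decimal places.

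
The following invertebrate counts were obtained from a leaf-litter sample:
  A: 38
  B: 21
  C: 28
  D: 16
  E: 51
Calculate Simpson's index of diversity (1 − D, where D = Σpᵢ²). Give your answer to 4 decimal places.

Total N = 38+21+28+16+51 = 154, so the proportions are 0.246753, 0.136364, 0.181818, 0.103896, 0.331169 (working shown to 6 dp, full precision carried).
D = 0.246753² + 0.136364² + 0.181818² + 0.103896² + 0.331169² = 0.060887 + 0.018595 + 0.033058 + 0.010794 + 0.109673 = 0.233007.
So 1 − D = 0.766993, i.e. 0.7670 to 4 decimal places.

0.7670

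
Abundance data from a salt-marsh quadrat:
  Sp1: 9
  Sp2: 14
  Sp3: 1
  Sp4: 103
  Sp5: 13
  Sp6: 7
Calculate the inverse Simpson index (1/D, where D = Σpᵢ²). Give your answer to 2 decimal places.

Total N = 9+14+1+103+13+7 = 147, so the proportions are 0.06122, 0.09524, 0.0068, 0.70068, 0.08844, 0.04762 (working shown to 5 dp, full precision carried).
D = 0.06122² + 0.09524² + 0.0068² + 0.70068² + 0.08844² + 0.04762² = 0.00375 + 0.00907 + 0.00005 + 0.49095 + 0.00782 + 0.00227 = 0.51391.
So 1/D = 1.9459, i.e. 1.95 to 2 decimal places.

1.95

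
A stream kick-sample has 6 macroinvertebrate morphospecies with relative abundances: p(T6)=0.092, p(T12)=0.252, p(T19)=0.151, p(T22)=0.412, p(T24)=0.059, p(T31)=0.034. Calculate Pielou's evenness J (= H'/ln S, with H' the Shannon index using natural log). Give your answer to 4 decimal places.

0.8369

H' = −Σ pᵢ ln pᵢ = −((-0.219509) + (-0.347338) + (-0.285462) + (-0.365334) + (-0.166983) + (-0.114967)) = 1.499593 (working shown to 6 dp, full precision carried).
With S = 6 species, ln S = 1.791759, so J = 1.499593/1.791759 = 0.836939, i.e. 0.8369 to 4 decimal places.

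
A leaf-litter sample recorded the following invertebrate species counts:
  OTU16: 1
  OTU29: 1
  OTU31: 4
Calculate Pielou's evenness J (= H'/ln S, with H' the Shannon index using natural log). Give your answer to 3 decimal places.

0.790

Total N = 1+1+4 = 6, so the proportions are 0.16667, 0.16667, 0.66667 (working shown to 5 dp, full precision carried).
H' = −Σ pᵢ ln pᵢ = −((-0.29863) + (-0.29863) + (-0.27031)) = 0.86756.
With S = 3 species, ln S = 1.09861, so J = 0.86756/1.09861 = 0.78969, i.e. 0.790 to 3 decimal places.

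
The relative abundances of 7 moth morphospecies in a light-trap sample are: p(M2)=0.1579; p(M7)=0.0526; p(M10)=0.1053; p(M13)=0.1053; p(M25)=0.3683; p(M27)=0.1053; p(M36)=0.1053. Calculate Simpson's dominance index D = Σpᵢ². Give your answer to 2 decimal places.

0.21

D = 0.1579² + 0.0526² + 0.1053² + 0.1053² + 0.3683² + 0.1053² + 0.1053² = 0.0249 + 0.0028 + 0.0111 + 0.0111 + 0.1356 + 0.0111 + 0.0111 = 0.2077 (working shown to 4 dp, full precision carried).
To 2 decimal places, D = 0.21.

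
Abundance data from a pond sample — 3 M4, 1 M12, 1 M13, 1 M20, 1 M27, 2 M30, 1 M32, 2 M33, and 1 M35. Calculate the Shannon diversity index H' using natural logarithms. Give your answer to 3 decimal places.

Total N = 3+1+1+1+1+2+1+2+1 = 13, so the proportions are 0.23077, 0.07692, 0.07692, 0.07692, 0.07692, 0.15385, 0.07692, 0.15385, 0.07692 (working shown to 5 dp, full precision carried).
Each pᵢ ln pᵢ term: 0.23077×(-1.46634)=-0.33839, 0.07692×(-2.56495)=-0.19730, 0.07692×(-2.56495)=-0.19730, 0.07692×(-2.56495)=-0.19730, 0.07692×(-2.56495)=-0.19730, 0.15385×(-1.87180)=-0.28797, 0.07692×(-2.56495)=-0.19730, 0.15385×(-1.87180)=-0.28797, 0.07692×(-2.56495)=-0.19730.
Sum = -2.09815, so H' = 2.098.

2.098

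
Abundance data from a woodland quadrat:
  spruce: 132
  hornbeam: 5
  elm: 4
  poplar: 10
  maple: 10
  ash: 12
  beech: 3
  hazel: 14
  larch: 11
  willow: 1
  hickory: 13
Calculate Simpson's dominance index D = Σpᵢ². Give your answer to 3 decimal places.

Total N = 132+5+4+10+10+12+3+14+11+1+13 = 215, so the proportions are 0.61395, 0.02326, 0.0186, 0.04651, 0.04651, 0.05581, 0.01395, 0.06512, 0.05116, 0.00465, 0.06047 (working shown to 5 dp, full precision carried).
D = 0.61395² + 0.02326² + 0.0186² + 0.04651² + 0.04651² + 0.05581² + 0.01395² + 0.06512² + 0.05116² + 0.00465² + 0.06047² = 0.37694 + 0.00054 + 0.00035 + 0.00216 + 0.00216 + 0.00312 + 0.00019 + 0.00424 + 0.00262 + 0.00002 + 0.00366 = 0.39600.
To 3 decimal places, D = 0.396.

0.396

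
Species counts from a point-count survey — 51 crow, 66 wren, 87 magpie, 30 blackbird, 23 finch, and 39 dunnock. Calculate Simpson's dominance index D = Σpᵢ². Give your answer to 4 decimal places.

0.1995

Total N = 51+66+87+30+23+39 = 296, so the proportions are 0.172297, 0.222973, 0.293919, 0.101351, 0.077703, 0.131757 (working shown to 6 dp, full precision carried).
D = 0.172297² + 0.222973² + 0.293919² + 0.101351² + 0.077703² + 0.131757² = 0.029686 + 0.049717 + 0.086388 + 0.010272 + 0.006038 + 0.017360 = 0.199461.
To 4 decimal places, D = 0.1995.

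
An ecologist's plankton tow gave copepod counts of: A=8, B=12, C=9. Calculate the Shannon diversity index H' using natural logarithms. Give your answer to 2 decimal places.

Total N = 8+12+9 = 29, so the proportions are 0.2759, 0.4138, 0.3103 (working shown to 4 dp, full precision carried).
Each pᵢ ln pᵢ term: 0.2759×(-1.2879)=-0.3553, 0.4138×(-0.8824)=-0.3651, 0.3103×(-1.1701)=-0.3631.
Sum = -1.0835, so H' = 1.08.

1.08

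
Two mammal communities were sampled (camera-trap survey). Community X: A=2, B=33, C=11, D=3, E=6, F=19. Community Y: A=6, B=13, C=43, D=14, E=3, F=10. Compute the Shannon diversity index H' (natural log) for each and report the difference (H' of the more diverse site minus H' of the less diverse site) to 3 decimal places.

0.041

Community X: N=74, proportions 0.027027, 0.445946, 0.148649, 0.040541, 0.081081, 0.256757, giving H' = 1.423813 (working shown to 6 dp, full precision carried).
Community Y: N=89, proportions 0.067416, 0.146067, 0.483146, 0.157303, 0.033708, 0.11236, giving H' = 1.465097.
Difference = |1.423813 − 1.465097| = 0.041284, i.e. 0.041 to 3 decimal places.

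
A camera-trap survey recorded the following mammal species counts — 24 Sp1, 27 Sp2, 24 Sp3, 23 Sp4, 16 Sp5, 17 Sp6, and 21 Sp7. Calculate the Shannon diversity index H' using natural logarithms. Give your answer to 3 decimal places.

1.931

Total N = 24+27+24+23+16+17+21 = 152, so the proportions are 0.15789, 0.17763, 0.15789, 0.15132, 0.10526, 0.11184, 0.13816 (working shown to 5 dp, full precision carried).
Each pᵢ ln pᵢ term: 0.15789×(-1.84583)=-0.29145, 0.17763×(-1.72804)=-0.30696, 0.15789×(-1.84583)=-0.29145, 0.15132×(-1.88839)=-0.28574, 0.10526×(-2.25129)=-0.23698, 0.11184×(-2.19067)=-0.24501, 0.13816×(-1.97936)=-0.27346.
Sum = -1.93104, so H' = 1.931.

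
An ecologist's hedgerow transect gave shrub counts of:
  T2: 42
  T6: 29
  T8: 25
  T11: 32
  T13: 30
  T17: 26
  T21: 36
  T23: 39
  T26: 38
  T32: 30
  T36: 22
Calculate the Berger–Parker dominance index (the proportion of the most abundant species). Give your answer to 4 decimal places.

Total N = 42+29+25+32+30+26+36+39+38+30+22 = 349, so the proportions are 0.120344, 0.083095, 0.071633, 0.091691, 0.08596, 0.074499, 0.103152, 0.111748, 0.108883, 0.08596, 0.063037 (working shown to 6 dp, full precision carried).
The largest proportion is 0.120344, i.e. d = 0.1203 to 4 decimal places.

0.1203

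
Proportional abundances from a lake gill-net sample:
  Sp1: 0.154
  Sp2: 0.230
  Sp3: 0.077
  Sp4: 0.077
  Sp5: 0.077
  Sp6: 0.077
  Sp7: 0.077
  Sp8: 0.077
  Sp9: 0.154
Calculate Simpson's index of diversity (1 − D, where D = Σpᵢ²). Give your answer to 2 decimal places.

0.86

D = 0.154² + 0.23² + 0.077² + 0.077² + 0.077² + 0.077² + 0.077² + 0.077² + 0.154² = 0.0237 + 0.0529 + 0.0059 + 0.0059 + 0.0059 + 0.0059 + 0.0059 + 0.0059 + 0.0237 = 0.1359 (working shown to 4 dp, full precision carried).
So 1 − D = 0.8641, i.e. 0.86 to 2 decimal places.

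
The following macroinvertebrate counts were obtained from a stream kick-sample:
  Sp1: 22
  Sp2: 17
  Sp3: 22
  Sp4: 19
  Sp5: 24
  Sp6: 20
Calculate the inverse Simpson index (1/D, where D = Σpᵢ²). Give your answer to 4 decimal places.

Total N = 22+17+22+19+24+20 = 124, so the proportions are 0.17741935, 0.13709677, 0.17741935, 0.15322581, 0.19354839, 0.16129032 (working shown to 8 dp, full precision carried).
D = 0.17741935² + 0.13709677² + 0.17741935² + 0.15322581² + 0.19354839² + 0.16129032² = 0.03147763 + 0.01879553 + 0.03147763 + 0.02347815 + 0.03746098 + 0.02601457 = 0.16870447.
So 1/D = 5.927525, i.e. 5.9275 to 4 decimal places.

5.9275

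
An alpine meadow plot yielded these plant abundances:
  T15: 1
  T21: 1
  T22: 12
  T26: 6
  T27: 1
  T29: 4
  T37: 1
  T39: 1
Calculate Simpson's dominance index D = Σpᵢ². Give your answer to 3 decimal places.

0.276

Total N = 1+1+12+6+1+4+1+1 = 27, so the proportions are 0.03704, 0.03704, 0.44444, 0.22222, 0.03704, 0.14815, 0.03704, 0.03704 (working shown to 5 dp, full precision carried).
D = 0.03704² + 0.03704² + 0.44444² + 0.22222² + 0.03704² + 0.14815² + 0.03704² + 0.03704² = 0.00137 + 0.00137 + 0.19753 + 0.04938 + 0.00137 + 0.02195 + 0.00137 + 0.00137 = 0.27572.
To 3 decimal places, D = 0.276.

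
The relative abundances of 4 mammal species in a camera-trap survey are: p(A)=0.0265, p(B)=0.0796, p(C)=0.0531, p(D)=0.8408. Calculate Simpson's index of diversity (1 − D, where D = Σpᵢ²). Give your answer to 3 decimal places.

0.283

D = 0.0265² + 0.0796² + 0.0531² + 0.8408² = 0.00070 + 0.00634 + 0.00282 + 0.70694 = 0.71680 (working shown to 5 dp, full precision carried).
So 1 − D = 0.28320, i.e. 0.283 to 3 decimal places.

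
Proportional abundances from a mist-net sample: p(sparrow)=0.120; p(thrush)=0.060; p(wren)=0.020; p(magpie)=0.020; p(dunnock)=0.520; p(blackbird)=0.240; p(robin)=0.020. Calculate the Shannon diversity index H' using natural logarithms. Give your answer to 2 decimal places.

Each pᵢ ln pᵢ term (working shown to 4 dp, full precision carried): 0.12×(-2.1203)=-0.2544, 0.06×(-2.8134)=-0.1688, 0.02×(-3.9120)=-0.0782, 0.02×(-3.9120)=-0.0782, 0.52×(-0.6539)=-0.3400, 0.24×(-1.4271)=-0.3425, 0.02×(-3.9120)=-0.0782.
Sum = -1.3405, so H' = 1.34.

1.34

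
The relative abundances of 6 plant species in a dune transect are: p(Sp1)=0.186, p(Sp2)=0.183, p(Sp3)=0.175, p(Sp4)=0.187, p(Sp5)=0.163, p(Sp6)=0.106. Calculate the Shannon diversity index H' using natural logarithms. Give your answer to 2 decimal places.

Each pᵢ ln pᵢ term (working shown to 4 dp, full precision carried): 0.186×(-1.6820)=-0.3129, 0.183×(-1.6983)=-0.3108, 0.175×(-1.7430)=-0.3050, 0.187×(-1.6766)=-0.3135, 0.163×(-1.8140)=-0.2957, 0.106×(-2.2443)=-0.2379.
Sum = -1.7758, so H' = 1.78.

1.78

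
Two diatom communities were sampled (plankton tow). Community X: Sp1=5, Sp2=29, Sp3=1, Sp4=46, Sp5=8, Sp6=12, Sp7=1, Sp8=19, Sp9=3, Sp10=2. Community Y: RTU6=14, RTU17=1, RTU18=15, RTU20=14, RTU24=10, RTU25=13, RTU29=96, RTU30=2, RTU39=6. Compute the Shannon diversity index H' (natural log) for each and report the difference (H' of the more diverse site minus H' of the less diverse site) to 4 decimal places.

Community X: N=126, proportions 0.039683, 0.230159, 0.007937, 0.365079, 0.063492, 0.095238, 0.007937, 0.150794, 0.02381, 0.015873, giving H' = 1.749797 (working shown to 6 dp, full precision carried).
Community Y: N=171, proportions 0.081871, 0.005848, 0.087719, 0.081871, 0.05848, 0.076023, 0.561404, 0.011696, 0.035088, giving H' = 1.508922.
Difference = |1.749797 − 1.508922| = 0.240875, i.e. 0.2409 to 4 decimal places.

0.2409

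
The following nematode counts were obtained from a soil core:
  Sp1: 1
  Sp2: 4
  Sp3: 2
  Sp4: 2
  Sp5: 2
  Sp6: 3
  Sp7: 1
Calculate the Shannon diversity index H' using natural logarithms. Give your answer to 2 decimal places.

Total N = 1+4+2+2+2+3+1 = 15, so the proportions are 0.0667, 0.2667, 0.1333, 0.1333, 0.1333, 0.2, 0.0667 (working shown to 4 dp, full precision carried).
Each pᵢ ln pᵢ term: 0.0667×(-2.7081)=-0.1805, 0.2667×(-1.3218)=-0.3525, 0.1333×(-2.0149)=-0.2687, 0.1333×(-2.0149)=-0.2687, 0.1333×(-2.0149)=-0.2687, 0.2×(-1.6094)=-0.3219, 0.0667×(-2.7081)=-0.1805.
Sum = -1.8414, so H' = 1.84.

1.84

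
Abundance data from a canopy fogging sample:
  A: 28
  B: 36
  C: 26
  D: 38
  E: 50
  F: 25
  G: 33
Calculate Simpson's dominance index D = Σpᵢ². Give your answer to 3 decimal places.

0.151

Total N = 28+36+26+38+50+25+33 = 236, so the proportions are 0.11864, 0.15254, 0.11017, 0.16102, 0.21186, 0.10593, 0.13983 (working shown to 5 dp, full precision carried).
D = 0.11864² + 0.15254² + 0.11017² + 0.16102² + 0.21186² + 0.10593² + 0.13983² = 0.01408 + 0.02327 + 0.01214 + 0.02593 + 0.04489 + 0.01122 + 0.01955 = 0.15107.
To 3 decimal places, D = 0.151.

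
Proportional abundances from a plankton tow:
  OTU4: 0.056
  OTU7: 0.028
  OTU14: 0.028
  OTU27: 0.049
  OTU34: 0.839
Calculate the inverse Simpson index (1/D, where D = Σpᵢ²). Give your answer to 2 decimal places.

1.41

D = 0.056² + 0.028² + 0.028² + 0.049² + 0.839² = 0.00314 + 0.00078 + 0.00078 + 0.00240 + 0.70392 = 0.71103 (working shown to 5 dp, full precision carried).
So 1/D = 1.4064, i.e. 1.41 to 2 decimal places.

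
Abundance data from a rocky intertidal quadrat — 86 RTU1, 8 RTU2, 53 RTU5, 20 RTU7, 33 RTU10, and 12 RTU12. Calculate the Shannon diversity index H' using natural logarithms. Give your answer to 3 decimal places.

Total N = 86+8+53+20+33+12 = 212, so the proportions are 0.40566, 0.03774, 0.25, 0.09434, 0.15566, 0.0566 (working shown to 5 dp, full precision carried).
Each pᵢ ln pᵢ term: 0.40566×(-0.90224)=-0.36600, 0.03774×(-3.27714)=-0.12367, 0.25×(-1.38629)=-0.34657, 0.09434×(-2.36085)=-0.22272, 0.15566×(-1.86008)=-0.28954, 0.0566×(-2.87168)=-0.16255.
Sum = -1.51105, so H' = 1.511.

1.511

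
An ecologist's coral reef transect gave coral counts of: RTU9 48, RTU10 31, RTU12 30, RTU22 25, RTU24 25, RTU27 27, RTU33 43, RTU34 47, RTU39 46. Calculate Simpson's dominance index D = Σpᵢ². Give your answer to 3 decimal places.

0.119

Total N = 48+31+30+25+25+27+43+47+46 = 322, so the proportions are 0.14907, 0.09627, 0.09317, 0.07764, 0.07764, 0.08385, 0.13354, 0.14596, 0.14286 (working shown to 5 dp, full precision carried).
D = 0.14907² + 0.09627² + 0.09317² + 0.07764² + 0.07764² + 0.08385² + 0.13354² + 0.14596² + 0.14286² = 0.02222 + 0.00927 + 0.00868 + 0.00603 + 0.00603 + 0.00703 + 0.01783 + 0.02131 + 0.02041 = 0.11880.
To 3 decimal places, D = 0.119.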